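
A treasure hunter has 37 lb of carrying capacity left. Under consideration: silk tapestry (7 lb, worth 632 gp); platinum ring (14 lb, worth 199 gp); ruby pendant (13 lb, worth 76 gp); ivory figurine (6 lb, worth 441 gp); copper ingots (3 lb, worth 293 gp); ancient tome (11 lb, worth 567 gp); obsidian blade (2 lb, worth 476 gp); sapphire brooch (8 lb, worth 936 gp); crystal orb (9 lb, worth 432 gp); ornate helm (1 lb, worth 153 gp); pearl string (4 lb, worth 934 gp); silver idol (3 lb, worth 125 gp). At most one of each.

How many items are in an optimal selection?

Best achievable value is 4004.
One optimal bundle: silk tapestry + ivory figurine + obsidian blade + sapphire brooch + crystal orb + ornate helm + pearl string (37 lb).
All optima have 7 items.

7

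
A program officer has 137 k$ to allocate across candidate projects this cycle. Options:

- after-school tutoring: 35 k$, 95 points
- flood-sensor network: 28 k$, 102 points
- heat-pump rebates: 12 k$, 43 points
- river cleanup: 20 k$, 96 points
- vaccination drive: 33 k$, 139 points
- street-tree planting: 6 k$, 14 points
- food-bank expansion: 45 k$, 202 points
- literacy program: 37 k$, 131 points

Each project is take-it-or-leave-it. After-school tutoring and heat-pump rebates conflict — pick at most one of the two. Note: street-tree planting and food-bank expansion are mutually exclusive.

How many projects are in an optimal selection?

4

The maximum projected impact within 137 k$ is 568.
One optimal bundle: river cleanup + vaccination drive + food-bank expansion + literacy program (135 k$).
All optima have 4 projects.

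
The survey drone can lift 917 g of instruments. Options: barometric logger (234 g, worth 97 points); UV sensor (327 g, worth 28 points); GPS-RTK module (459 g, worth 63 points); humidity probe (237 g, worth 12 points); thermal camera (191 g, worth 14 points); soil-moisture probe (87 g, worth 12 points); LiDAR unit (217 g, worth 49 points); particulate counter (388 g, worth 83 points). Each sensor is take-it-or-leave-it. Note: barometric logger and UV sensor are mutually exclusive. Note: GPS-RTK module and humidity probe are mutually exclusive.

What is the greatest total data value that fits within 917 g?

Ranking by ratio (data value/g): barometric logger 0.41, LiDAR unit 0.23, particulate counter 0.21, soil-moisture probe 0.14.
The ratio ordering already packs tightly: barometric logger + LiDAR unit + particulate counter, 839 g, 229.
Next best is barometric logger + GPS-RTK module + LiDAR unit at 209 (910 g) — short by 20.

229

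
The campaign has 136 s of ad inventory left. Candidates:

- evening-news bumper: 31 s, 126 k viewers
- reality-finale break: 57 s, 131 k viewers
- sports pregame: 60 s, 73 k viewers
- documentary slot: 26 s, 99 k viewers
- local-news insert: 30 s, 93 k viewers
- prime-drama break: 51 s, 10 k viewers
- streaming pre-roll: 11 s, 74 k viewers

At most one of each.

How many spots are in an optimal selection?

The maximum expected reach within 136 s is 430.
One optimal bundle: evening-news bumper + reality-finale break + documentary slot + streaming pre-roll (125 s).
Any selection reaching 430 contains exactly 4 spots.

4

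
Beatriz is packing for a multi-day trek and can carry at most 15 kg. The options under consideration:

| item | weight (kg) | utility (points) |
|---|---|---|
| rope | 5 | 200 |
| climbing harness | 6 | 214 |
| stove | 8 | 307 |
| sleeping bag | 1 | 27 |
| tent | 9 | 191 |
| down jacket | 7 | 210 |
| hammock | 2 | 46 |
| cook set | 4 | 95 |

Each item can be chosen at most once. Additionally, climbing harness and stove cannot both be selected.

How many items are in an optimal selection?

The maximum utility within 15 kg is 553.
One optimal bundle: rope + stove + hammock (15 kg).
Any selection reaching 553 contains exactly 3 items.

3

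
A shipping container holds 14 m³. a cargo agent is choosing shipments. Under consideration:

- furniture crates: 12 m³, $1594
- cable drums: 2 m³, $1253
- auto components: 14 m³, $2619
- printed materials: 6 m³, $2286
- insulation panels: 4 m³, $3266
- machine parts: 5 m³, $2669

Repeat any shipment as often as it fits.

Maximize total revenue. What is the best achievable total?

11051

Cable drums + 3×insulation panels uses 14 of the 14 m³ and totals 11051.
That's the maximum — no swap from here does better than 11051.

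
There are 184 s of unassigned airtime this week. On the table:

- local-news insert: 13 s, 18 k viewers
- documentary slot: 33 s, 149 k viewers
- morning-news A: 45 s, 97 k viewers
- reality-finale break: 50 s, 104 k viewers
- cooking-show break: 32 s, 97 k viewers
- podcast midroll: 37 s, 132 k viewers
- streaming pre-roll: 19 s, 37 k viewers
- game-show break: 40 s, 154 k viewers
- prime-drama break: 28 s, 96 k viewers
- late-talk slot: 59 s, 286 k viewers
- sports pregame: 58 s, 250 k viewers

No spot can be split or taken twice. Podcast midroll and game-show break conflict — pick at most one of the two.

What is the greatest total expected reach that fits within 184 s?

Greedy by ratio would take documentary slot + prime-drama break + late-talk slot + sports pregame: 178 s used, total 781.
Replace prime-drama break with cooking-show break: the trade gains 1 net, giving 782 at 182 s.
No other feasible combination exceeds 782.

782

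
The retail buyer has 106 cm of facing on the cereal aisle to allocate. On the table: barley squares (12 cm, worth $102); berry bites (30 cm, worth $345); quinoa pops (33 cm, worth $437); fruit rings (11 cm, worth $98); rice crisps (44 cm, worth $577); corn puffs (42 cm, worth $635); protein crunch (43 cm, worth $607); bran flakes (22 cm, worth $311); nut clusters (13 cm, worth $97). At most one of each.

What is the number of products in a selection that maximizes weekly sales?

Best achievable weekly sales is 1417.
For example berry bites + quinoa pops + corn puffs achieves it, using 105 cm.
Any selection reaching 1417 contains exactly 3 products.

3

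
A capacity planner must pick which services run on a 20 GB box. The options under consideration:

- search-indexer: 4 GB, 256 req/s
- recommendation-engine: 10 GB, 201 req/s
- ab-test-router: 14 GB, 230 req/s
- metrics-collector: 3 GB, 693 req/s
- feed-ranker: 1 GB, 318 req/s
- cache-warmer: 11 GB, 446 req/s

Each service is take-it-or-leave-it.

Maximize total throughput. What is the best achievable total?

1713

Taking search-indexer + metrics-collector + feed-ranker + cache-warmer: 19 GB used, 1713 in throughput.
Runner-up search-indexer + recommendation-engine + metrics-collector + feed-ranker tops out at 1468.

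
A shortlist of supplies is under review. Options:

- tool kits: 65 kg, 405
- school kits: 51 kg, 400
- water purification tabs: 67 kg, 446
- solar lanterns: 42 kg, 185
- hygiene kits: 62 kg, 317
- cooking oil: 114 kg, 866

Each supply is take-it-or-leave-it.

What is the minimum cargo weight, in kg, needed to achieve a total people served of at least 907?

156

Look for the lowest-cargo combination reaching 907.
solar lanterns + cooking oil: 1051 people served at 156 kg.
Below 156 kg the best achievable stays under 907.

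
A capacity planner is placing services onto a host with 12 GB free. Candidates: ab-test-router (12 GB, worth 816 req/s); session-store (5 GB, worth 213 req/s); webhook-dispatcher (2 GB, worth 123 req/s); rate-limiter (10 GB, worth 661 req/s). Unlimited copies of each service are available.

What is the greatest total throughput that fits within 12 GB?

816

Ab-test-router uses 12 of the 12 GB and totals 816.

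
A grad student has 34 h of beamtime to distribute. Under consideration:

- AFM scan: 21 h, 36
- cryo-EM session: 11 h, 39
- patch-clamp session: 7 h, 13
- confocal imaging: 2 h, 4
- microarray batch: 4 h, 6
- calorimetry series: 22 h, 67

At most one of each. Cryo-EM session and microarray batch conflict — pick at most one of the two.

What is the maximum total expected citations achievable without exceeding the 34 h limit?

106

Taking cryo-EM session + calorimetry series: 33 h used, 106 in expected citations.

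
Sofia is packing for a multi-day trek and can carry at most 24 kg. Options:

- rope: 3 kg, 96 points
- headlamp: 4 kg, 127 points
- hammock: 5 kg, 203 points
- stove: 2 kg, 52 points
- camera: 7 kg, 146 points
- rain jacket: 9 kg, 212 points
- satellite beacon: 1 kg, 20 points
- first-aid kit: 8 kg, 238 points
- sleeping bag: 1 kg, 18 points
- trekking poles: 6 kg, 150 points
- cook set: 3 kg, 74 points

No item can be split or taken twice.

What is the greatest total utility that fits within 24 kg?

758

Taking the top-ratio items first gives rope + headlamp + hammock + stove + satellite beacon + first-aid kit + sleeping bag for 754 (24 kg).
The 3 kg tied up in stove and sleeping bag is better spent on cook set — total rises to 758 (24 kg).
Every other selection either busts 24 kg or fails to beat 758.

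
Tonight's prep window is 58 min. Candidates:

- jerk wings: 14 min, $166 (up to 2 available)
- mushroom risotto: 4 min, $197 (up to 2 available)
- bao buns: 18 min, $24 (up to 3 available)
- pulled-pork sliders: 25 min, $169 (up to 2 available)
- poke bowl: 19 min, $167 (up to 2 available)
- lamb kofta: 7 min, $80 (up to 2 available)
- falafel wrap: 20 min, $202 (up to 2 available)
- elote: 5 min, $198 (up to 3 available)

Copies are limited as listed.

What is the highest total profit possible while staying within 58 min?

Best packing: 2×jerk wings + 2×mushroom risotto + lamb kofta + 3×elote — 58 min, 1400 total.

1400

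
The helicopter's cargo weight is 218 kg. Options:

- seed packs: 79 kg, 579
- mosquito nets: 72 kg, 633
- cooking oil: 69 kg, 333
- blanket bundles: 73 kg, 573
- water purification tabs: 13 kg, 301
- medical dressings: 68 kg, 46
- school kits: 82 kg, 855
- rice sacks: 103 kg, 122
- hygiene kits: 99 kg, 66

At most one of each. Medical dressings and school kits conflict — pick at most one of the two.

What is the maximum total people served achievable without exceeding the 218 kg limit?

1789

Taking mosquito nets + water purification tabs + school kits: 167 kg used, 1789 in people served.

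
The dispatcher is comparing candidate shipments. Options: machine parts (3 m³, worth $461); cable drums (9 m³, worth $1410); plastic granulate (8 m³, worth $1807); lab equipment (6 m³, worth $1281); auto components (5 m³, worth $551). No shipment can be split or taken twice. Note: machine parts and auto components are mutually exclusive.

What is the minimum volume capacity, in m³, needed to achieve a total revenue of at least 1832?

11

Look for the lowest-volume combination reaching 1832.
machine parts + plastic granulate: 2268 revenue at 11 m³.
No combination under 11 m³ hits 1832.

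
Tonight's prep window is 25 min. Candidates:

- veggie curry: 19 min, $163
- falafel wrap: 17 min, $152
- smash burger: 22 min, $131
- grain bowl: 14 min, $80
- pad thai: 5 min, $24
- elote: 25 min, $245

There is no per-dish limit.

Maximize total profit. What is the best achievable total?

Taking elote: 25 min used, 245 in profit.

245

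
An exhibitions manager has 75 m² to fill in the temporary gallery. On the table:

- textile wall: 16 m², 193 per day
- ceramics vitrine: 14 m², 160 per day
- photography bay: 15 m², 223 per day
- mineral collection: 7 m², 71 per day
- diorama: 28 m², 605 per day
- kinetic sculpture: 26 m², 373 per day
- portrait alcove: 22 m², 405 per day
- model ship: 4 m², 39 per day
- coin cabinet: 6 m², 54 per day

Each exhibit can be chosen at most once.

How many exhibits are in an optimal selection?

The maximum expected visitors within 75 m² is 1326.
One optimal bundle: photography bay + diorama + portrait alcove + model ship + coin cabinet (75 m²).
All optima have 5 exhibits.

5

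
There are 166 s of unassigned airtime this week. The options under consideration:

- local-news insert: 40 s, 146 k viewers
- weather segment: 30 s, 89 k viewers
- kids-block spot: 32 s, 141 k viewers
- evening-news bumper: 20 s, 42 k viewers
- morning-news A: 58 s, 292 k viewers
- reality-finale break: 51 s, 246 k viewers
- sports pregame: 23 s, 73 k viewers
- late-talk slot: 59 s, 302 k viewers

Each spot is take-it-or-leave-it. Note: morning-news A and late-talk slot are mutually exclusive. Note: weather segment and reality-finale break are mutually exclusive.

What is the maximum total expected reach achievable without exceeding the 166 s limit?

762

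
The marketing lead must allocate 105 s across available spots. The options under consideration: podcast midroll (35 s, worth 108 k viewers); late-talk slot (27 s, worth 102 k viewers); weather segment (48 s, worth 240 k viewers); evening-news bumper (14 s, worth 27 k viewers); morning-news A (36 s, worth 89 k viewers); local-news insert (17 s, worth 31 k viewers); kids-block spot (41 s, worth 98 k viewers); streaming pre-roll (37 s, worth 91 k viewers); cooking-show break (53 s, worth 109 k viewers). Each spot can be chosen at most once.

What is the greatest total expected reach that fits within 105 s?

379

Greedy by ratio would take late-talk slot + weather segment + evening-news bumper: 89 s used, total 369.
Dropping late-talk slot and evening-news bumper frees 41 s; slotting in podcast midroll + local-news insert (52 s) lifts the total to 379 at 100 s.
Next best is podcast midroll + weather segment + evening-news bumper at 375 (97 s) — short by 4.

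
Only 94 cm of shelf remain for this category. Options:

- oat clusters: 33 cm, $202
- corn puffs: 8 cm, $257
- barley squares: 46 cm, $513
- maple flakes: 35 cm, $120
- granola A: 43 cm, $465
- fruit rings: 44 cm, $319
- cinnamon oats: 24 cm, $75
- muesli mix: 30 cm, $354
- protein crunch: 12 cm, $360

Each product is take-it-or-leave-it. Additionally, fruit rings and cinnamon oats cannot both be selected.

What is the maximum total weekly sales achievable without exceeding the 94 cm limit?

The ratio ordering already packs tightly: corn puffs + granola A + muesli mix + protein crunch, 93 cm, 1436.
Runner-up corn puffs + fruit rings + muesli mix + protein crunch tops out at 1290.

1436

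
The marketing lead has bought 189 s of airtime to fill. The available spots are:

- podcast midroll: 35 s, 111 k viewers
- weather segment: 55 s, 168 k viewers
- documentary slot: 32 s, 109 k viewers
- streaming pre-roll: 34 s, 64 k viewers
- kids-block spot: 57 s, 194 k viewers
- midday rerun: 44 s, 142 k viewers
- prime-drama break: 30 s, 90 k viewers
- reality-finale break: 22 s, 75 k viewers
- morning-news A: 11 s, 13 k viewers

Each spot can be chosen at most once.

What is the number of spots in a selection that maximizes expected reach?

4

The maximum expected reach within 189 s is 613.
For example weather segment + documentary slot + kids-block spot + midday rerun achieves it, using 188 s.
Any selection reaching 613 contains exactly 4 spots.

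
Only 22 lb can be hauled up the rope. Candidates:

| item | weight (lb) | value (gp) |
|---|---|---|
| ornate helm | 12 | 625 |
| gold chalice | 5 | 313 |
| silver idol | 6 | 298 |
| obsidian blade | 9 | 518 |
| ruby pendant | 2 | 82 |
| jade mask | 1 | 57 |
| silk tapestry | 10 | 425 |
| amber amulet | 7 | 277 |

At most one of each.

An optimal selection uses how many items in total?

4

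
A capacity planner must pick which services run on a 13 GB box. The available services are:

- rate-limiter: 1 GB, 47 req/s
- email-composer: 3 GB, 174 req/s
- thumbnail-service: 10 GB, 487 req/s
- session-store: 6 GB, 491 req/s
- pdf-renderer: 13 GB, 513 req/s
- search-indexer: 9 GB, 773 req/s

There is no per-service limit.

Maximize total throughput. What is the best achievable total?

Density check — search-indexer 85.89, session-store 81.83, email-composer 58.00 are the best per GB.
A density-first pass picks rate-limiter + email-composer + search-indexer — 994 at 13 GB.
Replace email-composer and search-indexer with 2×session-store: the trade gains 35 net, giving 1029 at 13 GB.

1029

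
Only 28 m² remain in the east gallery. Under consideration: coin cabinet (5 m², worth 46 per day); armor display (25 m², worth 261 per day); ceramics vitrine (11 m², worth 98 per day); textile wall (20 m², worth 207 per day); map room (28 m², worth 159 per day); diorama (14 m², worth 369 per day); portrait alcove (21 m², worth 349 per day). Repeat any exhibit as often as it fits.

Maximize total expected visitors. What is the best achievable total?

738

Best packing: 2×diorama — 28 m², 738 total.
Nothing else within 28 m² beats 738.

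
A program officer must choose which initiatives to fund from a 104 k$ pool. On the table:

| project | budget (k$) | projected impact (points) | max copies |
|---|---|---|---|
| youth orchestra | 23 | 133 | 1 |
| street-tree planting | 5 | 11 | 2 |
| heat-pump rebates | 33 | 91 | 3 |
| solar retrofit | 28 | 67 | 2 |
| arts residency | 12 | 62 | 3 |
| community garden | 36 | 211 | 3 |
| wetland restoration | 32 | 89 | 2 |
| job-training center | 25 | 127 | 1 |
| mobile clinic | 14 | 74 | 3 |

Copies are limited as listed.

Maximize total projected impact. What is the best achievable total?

A density-first pass picks youth orchestra + street-tree planting + 2×community garden — 566 at 100 k$.
The 28 k$ tied up in youth orchestra and street-tree planting is better spent on 2×mobile clinic — total rises to 570 (100 k$).

570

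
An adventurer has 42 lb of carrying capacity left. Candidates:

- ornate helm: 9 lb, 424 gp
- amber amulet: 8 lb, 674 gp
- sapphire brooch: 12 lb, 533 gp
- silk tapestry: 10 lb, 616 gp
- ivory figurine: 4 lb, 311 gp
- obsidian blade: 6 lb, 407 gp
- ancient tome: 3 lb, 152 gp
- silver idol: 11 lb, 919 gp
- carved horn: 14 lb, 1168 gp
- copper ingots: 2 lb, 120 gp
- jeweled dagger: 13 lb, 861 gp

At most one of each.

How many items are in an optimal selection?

6

Best achievable value is 3344.
amber amulet + ivory figurine + ancient tome + silver idol + carved horn + copper ingots hits 3344 at 42 lb.
Every optimal selection uses 6 items.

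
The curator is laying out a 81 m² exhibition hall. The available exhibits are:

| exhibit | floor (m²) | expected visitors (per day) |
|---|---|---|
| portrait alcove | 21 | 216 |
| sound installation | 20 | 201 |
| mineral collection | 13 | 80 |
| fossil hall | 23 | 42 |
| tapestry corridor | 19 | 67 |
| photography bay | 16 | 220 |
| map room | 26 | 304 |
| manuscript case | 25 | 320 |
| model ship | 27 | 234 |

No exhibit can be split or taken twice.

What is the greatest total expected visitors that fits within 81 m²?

924

By expected visitors per m²: photography bay 13.75, manuscript case 12.80, map room 11.69 lead.
Best packing: mineral collection + photography bay + map room + manuscript case — 80 m², 924 total.
Next best is map room + manuscript case + model ship at 858 (78 m²) — short by 66.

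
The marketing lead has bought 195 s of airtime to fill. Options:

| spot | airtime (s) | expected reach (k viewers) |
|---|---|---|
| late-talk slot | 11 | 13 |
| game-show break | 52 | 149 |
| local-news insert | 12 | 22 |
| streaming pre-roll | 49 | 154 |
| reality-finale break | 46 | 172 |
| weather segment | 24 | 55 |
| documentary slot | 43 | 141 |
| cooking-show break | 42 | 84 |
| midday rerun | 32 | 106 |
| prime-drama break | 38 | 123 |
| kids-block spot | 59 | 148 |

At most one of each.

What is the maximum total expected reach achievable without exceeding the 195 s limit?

628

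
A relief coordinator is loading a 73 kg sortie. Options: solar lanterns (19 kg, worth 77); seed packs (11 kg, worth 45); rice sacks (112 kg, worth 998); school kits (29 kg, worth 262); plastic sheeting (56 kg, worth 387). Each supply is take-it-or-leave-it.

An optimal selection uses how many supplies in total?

2

Best achievable people served is 432.
One optimal bundle: seed packs + plastic sheeting (67 kg).
All optima have 2 supplies.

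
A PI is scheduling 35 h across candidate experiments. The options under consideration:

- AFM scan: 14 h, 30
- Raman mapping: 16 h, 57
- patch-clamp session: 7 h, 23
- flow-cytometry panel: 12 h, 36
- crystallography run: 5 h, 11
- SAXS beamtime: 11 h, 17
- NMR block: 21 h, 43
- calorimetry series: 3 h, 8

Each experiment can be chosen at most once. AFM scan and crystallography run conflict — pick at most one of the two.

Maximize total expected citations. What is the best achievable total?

Taking Raman mapping + patch-clamp session + flow-cytometry panel: 35 h used, 116 in expected citations.
An exhaustive check of the 256 subsets confirms 116.

116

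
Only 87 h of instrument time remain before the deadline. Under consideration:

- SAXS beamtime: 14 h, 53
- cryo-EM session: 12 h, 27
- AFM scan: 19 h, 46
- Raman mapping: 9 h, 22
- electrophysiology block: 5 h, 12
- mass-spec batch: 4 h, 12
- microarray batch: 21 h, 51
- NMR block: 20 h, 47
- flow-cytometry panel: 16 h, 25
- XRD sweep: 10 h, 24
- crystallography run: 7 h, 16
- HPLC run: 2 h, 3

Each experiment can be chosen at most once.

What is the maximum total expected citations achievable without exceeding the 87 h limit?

231

Filling by ratio: SAXS beamtime + AFM scan + Raman mapping + electrophysiology block + mass-spec batch + microarray batch + XRD sweep + HPLC run for 223, with 3 h left unused.
Replace electrophysiology block and XRD sweep and HPLC run with NMR block: the trade gains 8 net, giving 231 at 87 h.
Runner-up SAXS beamtime + cryo-EM session + AFM scan + mass-spec batch + microarray batch + XRD sweep + crystallography run tops out at 229.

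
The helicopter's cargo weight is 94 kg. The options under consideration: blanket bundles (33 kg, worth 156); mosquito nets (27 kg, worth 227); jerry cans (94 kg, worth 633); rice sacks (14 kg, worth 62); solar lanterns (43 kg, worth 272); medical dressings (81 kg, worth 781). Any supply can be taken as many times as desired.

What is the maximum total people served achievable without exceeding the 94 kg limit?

By people served per kg: medical dressings 9.64, mosquito nets 8.41, jerry cans 6.73 lead.
Best packing: medical dressings — 81 kg, 781 total.

781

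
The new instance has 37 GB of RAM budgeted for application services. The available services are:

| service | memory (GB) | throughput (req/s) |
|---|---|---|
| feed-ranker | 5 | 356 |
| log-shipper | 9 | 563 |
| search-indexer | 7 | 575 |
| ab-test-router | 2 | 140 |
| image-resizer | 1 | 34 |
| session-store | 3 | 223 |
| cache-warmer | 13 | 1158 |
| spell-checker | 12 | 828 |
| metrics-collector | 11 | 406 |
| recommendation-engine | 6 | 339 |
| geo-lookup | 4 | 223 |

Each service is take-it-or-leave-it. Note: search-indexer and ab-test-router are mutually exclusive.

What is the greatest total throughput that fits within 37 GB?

2917

Best packing: feed-ranker + search-indexer + cache-warmer + spell-checker — 37 GB, 2917 total.
Every other selection either busts 37 GB or breaks a pairing rule or fails to beat 2917.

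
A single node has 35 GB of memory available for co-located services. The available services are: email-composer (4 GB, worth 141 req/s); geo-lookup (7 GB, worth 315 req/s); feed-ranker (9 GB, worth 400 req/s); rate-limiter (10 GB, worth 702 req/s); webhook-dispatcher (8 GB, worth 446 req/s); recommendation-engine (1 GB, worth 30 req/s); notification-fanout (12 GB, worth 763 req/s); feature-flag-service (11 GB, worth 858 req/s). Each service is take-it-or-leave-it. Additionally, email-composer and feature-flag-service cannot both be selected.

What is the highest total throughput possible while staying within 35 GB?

Taking rate-limiter + recommendation-engine + notification-fanout + feature-flag-service: 34 GB used, 2353 in throughput.
Nothing else feasible within 35 GB beats 2353.

2353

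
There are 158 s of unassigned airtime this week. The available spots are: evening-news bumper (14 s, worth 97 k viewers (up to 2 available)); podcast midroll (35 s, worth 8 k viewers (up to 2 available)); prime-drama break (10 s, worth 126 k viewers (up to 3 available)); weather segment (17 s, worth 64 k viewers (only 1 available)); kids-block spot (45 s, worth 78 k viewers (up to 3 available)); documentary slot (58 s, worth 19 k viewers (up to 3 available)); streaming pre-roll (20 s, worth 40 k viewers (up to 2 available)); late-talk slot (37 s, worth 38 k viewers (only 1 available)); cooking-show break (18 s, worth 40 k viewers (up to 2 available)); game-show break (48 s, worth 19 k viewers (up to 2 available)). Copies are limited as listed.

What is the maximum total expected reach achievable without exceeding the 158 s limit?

796

Best packing: 2×evening-news bumper + 3×prime-drama break + weather segment + 2×streaming pre-roll + 2×cooking-show break — 151 s, 796 total.
That's the maximum — no swap from here does better than 796.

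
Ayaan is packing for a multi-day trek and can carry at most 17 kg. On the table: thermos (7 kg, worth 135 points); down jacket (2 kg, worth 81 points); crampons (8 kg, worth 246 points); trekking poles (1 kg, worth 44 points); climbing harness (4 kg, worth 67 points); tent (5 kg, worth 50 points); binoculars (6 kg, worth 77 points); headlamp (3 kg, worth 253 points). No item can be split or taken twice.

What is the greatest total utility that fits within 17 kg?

647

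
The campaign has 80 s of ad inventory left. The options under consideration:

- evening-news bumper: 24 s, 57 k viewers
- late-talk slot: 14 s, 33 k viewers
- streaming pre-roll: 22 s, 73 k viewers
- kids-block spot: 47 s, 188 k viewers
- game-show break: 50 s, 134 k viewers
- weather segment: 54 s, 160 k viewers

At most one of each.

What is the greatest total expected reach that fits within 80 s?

Density check — kids-block spot 4.00, streaming pre-roll 3.32, weather segment 2.96, game-show break 2.68 are the best per s.
Taking streaming pre-roll + kids-block spot: 69 s used, 261 in expected reach.
Runner-up evening-news bumper + kids-block spot tops out at 245.

261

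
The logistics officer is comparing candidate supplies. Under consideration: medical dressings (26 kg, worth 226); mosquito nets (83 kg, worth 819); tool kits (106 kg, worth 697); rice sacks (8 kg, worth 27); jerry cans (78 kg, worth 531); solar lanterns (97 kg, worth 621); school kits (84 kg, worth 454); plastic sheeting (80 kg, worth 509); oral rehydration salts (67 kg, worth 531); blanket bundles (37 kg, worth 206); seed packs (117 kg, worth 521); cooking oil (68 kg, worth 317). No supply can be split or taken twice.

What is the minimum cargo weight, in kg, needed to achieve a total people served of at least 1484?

Look for the lowest-cargo combination reaching 1484.
medical dressings + mosquito nets + oral rehydration salts reaches 1576 using 176 kg.
Below 176 kg the best achievable stays under 1484.

176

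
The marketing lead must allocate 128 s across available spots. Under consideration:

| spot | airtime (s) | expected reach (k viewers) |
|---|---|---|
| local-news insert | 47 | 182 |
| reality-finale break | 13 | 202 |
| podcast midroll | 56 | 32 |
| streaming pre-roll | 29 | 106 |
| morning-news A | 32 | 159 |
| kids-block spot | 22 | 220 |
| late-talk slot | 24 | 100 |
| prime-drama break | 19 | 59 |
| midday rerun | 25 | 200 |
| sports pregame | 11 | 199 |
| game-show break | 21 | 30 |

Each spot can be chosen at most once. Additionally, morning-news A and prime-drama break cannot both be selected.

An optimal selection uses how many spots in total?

6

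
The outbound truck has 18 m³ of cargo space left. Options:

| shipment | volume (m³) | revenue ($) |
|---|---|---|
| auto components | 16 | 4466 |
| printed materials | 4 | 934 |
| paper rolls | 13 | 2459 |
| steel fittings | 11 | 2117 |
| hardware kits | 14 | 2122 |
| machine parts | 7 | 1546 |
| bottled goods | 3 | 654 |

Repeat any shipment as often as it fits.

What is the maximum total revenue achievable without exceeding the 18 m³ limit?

By revenue per m³: auto components 279.12, printed materials 233.50, machine parts 220.86, bottled goods 218.00 lead.
Best packing: auto components — 16 m³, 4466 total.
The spare 2 m³ is too small for any remaining shipment, and no exchange beats 4466.

4466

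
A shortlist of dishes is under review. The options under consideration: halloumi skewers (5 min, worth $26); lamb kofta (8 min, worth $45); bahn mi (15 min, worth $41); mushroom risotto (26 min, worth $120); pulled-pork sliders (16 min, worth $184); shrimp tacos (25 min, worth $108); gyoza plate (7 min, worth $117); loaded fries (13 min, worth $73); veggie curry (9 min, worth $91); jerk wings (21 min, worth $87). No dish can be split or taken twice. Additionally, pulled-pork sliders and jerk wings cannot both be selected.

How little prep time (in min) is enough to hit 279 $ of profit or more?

23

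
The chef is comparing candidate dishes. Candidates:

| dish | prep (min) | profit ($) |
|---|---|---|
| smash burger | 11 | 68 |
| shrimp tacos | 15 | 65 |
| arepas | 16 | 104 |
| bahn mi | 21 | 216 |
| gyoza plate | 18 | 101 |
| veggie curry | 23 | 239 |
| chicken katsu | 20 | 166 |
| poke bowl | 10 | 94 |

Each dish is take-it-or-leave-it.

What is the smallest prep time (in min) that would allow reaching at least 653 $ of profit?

70

Minimise min subject to total profit ≥ 653.
arepas + bahn mi + veggie curry + poke bowl reaches 653 using 70 min.
Below 70 min the best achievable stays under 653.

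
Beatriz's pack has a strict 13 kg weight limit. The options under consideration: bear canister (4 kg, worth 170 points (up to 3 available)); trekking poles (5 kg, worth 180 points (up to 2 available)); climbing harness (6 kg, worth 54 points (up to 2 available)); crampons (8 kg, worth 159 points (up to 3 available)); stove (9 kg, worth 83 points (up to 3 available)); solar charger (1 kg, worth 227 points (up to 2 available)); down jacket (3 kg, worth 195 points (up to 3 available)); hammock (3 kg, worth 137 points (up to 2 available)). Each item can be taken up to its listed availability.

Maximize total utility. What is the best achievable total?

1039

Taking 2×solar charger + 3×down jacket: 11 kg used, 1039 in utility.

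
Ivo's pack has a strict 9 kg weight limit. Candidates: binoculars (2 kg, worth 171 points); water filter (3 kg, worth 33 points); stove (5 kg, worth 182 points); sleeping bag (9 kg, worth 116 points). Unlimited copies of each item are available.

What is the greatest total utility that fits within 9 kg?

684

Taking 4×binoculars: 8 kg used, 684 in utility.
Every other selection either busts 9 kg or fails to beat 684.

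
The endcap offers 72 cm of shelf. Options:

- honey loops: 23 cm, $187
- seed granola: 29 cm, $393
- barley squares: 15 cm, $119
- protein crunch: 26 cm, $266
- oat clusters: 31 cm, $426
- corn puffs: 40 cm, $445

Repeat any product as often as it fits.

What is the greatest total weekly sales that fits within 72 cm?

871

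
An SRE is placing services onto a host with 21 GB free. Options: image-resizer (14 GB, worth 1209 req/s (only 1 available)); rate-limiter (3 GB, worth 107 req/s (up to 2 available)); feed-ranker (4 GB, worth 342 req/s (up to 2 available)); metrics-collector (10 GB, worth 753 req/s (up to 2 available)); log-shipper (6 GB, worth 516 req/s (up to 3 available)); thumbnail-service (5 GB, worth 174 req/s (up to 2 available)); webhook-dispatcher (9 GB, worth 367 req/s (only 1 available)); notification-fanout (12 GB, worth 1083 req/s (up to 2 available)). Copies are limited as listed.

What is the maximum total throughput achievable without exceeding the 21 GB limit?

1767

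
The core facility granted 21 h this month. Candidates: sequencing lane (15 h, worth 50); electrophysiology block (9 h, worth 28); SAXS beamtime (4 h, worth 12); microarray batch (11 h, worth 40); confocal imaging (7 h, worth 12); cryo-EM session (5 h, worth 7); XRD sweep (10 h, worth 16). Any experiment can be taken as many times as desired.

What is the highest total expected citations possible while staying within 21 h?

Best packing: electrophysiology block + microarray batch — 20 h, 68 total.
The spare 1 h is too small for any remaining experiment, and no exchange beats 68.

68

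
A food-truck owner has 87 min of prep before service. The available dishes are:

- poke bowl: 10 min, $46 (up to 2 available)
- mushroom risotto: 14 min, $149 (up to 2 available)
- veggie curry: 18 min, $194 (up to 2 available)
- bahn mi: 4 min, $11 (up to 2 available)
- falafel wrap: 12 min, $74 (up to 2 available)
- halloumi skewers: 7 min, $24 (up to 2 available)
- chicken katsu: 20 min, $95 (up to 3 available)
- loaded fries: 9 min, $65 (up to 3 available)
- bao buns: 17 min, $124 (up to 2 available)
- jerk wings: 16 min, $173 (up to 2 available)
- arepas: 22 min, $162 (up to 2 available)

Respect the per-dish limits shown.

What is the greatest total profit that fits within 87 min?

903

Ranking by ratio (profit/min): jerk wings 10.81, veggie curry 10.78, mushroom risotto 10.64, arepas 7.36.
A density-first pass picks mushroom risotto + 2×veggie curry + bahn mi + 2×jerk wings — 894 at 86 min.
Dropping veggie curry and bahn mi frees 22 min; slotting in mushroom risotto + loaded fries (23 min) lifts the total to 903 at 87 min.
That's the maximum — no swap from here does better than 903.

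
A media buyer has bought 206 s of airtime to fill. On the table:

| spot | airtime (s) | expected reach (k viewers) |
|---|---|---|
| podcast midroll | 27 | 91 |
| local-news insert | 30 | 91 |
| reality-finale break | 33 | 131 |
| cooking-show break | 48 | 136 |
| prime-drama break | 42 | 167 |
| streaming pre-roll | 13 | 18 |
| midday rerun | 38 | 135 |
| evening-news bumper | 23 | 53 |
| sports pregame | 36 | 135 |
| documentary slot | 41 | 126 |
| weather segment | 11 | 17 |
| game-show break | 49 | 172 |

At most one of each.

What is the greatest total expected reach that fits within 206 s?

Taking the top-ratio spots first gives reality-finale break + prime-drama break + midday rerun + sports pregame + game-show break for 740 (198 s).
The 49 s tied up in game-show break is better spent on podcast midroll + local-news insert — total rises to 750 (206 s).
Next best is reality-finale break + prime-drama break + midday rerun + sports pregame + game-show break at 740 (198 s) — short by 10.

750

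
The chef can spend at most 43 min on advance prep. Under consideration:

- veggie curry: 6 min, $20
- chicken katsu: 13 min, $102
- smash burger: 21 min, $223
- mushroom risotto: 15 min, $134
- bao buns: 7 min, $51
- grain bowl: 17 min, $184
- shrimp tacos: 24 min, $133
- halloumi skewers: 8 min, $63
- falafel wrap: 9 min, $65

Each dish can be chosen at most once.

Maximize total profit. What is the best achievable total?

408

Taking the top-ratio dishes first gives smash burger + grain bowl for 407 (38 min).
The 17 min tied up in grain bowl is better spent on mushroom risotto + bao buns — total rises to 408 (43 min).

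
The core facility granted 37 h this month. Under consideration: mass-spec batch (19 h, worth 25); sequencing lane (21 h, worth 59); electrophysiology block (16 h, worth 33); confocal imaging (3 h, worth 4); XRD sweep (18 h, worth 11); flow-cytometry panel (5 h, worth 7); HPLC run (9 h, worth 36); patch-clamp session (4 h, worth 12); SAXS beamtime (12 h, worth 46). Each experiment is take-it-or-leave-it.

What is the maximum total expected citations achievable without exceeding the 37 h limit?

Ranking by ratio (expected citations/h): HPLC run 4.00, SAXS beamtime 3.83, patch-clamp session 3.00.
Filling by ratio: confocal imaging + flow-cytometry panel + HPLC run + patch-clamp session + SAXS beamtime for 105, with 4 h left unused.
Replace confocal imaging and flow-cytometry panel and HPLC run with sequencing lane: the trade gains 12 net, giving 117 at 37 h.
Every other selection either busts 37 h or fails to beat 117.

117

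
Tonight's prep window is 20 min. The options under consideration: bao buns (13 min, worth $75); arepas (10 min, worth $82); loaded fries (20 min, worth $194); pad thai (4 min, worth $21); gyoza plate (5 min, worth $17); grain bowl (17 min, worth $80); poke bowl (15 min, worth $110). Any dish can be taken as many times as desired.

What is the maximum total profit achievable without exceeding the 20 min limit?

The ratio ordering already packs tightly: loaded fries, 20 min, 194.
Every other selection either busts 20 min or fails to beat 194.

194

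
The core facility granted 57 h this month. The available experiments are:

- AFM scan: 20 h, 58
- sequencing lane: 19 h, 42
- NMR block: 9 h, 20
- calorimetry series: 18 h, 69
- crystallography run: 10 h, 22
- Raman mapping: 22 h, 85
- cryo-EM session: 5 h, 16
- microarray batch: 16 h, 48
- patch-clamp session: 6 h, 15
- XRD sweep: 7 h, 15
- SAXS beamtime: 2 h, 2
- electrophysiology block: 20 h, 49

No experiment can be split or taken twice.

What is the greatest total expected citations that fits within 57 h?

Density check — Raman mapping 3.86, calorimetry series 3.83, cryo-EM session 3.20 are the best per h.
Filling by ratio: calorimetry series + Raman mapping + cryo-EM session + patch-clamp session + SAXS beamtime for 187, with 4 h left unused.
Replace cryo-EM session and patch-clamp session and SAXS beamtime with microarray batch: the trade gains 15 net, giving 202 at 56 h.

202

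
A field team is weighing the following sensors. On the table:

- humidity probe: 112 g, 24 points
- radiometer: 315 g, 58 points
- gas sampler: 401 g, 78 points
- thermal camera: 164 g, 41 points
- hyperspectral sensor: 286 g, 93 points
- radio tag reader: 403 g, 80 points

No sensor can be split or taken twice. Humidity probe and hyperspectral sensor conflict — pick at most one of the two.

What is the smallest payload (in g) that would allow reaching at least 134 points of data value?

450

Minimise g subject to total data value ≥ 134.
Taking thermal camera + hyperspectral sensor gives 134 (≥ 134) for 450 g.
No combination under 450 g hits 134.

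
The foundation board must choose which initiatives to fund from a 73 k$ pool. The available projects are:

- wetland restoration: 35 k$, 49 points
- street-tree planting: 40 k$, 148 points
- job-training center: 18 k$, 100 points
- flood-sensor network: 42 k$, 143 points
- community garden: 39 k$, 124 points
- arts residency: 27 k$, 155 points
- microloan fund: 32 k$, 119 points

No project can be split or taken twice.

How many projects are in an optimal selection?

2

Optimal total is 303.
For example street-tree planting + arts residency achieves it, using 67 k$.
Every optimal selection uses 2 projects.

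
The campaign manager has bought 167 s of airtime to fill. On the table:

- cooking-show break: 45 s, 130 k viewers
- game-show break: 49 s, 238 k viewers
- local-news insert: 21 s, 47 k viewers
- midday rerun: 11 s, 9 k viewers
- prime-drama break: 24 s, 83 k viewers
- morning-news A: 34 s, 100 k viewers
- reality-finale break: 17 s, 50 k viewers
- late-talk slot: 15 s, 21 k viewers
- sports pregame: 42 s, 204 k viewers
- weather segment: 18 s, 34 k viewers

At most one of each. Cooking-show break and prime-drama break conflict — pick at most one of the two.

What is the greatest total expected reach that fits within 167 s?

675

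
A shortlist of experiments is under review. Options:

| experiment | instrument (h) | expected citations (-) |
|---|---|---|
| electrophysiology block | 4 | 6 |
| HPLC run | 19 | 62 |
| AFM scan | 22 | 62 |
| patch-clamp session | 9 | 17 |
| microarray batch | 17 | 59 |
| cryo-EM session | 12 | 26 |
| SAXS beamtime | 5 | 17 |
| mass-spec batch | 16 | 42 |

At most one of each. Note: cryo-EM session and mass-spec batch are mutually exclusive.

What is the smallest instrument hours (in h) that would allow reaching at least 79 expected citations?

Minimise h subject to total expected citations ≥ 79.
HPLC run + SAXS beamtime: 79 expected citations at 24 h.
Any bundle with less than 24 h falls short of 79.

24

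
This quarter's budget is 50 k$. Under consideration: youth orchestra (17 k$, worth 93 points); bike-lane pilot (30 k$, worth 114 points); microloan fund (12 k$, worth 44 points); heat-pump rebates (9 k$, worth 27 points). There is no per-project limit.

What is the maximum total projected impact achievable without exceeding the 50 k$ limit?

2×youth orchestra + microloan fund uses 46 of the 50 k$ and totals 230.

230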